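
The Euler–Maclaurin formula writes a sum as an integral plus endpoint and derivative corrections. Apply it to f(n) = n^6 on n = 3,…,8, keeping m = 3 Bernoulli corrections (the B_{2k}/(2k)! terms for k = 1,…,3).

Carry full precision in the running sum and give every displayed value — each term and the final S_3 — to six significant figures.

∫_3^8 x^6 dx evaluates to 299281.
½[f(3) + f(8)] = ½[729.000 + 262144] = 131436.
So far: 430717.
Correction k=1: B_{2}/2! · (f^{(1)}(8) − f^{(1)}(3)) = 1/12 · (196608 − 1458.00) = 16262.5.
Running total after k=1: 446980.
Correction k=2: B_{4}/4! · (f^{(3)}(8) − f^{(3)}(3)) = −1/720 · (61440.0 − 3240.00) = -80.8333.
Running total after k=2: 446899.
Correction k=3: B_{6}/6! · (f^{(5)}(8) − f^{(5)}(3)) = 1/30240 · (5760.00 − 2160.00) = 0.119048.

S_3 ≈ 446899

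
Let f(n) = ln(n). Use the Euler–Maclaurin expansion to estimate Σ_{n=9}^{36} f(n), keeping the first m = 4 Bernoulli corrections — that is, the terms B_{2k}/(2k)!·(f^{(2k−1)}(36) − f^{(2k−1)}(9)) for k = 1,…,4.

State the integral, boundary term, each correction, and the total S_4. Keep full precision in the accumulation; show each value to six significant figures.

S_4 ≈ 85.1151

∫_9^36 ln(x) dx evaluates to 82.2317.
Boundary: ½(f(9) + f(36)) = ½(2.19722 + 3.58352) = 2.89037.
Integral + boundary = 85.1220.
k=1: B_{2}/(2)! × [f^{(1)}(36) − f^{(1)}(9)] = 1/12 × (0.0277778 − 0.111111) = -0.00694444.
Partial sum through k=1: 85.1151.
k=2: B_{4}/(4)! × [f^{(3)}(36) − f^{(3)}(9)] = −1/720 × (4.28669e-05 − 0.00274348) = 3.75086e-06.
Partial sum through k=2: 85.1151.
k=3: B_{6}/(6)! × [f^{(5)}(36) − f^{(5)}(9)] = 1/30240 × (3.96916e-07 − 0.000406442) = -1.34274e-08.
Partial sum through k=3: 85.1151.
k=4: B_{8}/(8)! × [f^{(7)}(36) − f^{(7)}(9)] = −1/1209600 × (9.18787e-09 − 0.000150534) = 1.24442e-10.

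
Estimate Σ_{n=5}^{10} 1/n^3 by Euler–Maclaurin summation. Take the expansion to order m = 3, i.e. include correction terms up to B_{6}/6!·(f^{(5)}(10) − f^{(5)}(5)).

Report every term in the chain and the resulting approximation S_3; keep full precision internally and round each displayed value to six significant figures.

The integral term ∫_5^10 1/x^3 dx = 0.0150000.
Boundary: ½(f(5) + f(10)) = ½(0.00800000 + 0.00100000) = 0.00450000.
So far: 0.0195000.
k=1: B_{2}/(2)! × [f^{(1)}(10) − f^{(1)}(5)] = 1/12 × (-0.000300000 − (-0.00480000)) = 0.000375000.
Partial sum through k=1: 0.0198750.
k=2: B_{4}/(4)! × [f^{(3)}(10) − f^{(3)}(5)] = −1/720 × (-6.00000e-05 − (-0.00384000)) = -5.25000e-06.
Partial sum through k=2: 0.0198698.
k=3: B_{6}/(6)! × [f^{(5)}(10) − f^{(5)}(5)] = 1/30240 × (-2.52000e-05 − (-0.00645120)) = 2.12500e-07.

S_3 ≈ 0.0198700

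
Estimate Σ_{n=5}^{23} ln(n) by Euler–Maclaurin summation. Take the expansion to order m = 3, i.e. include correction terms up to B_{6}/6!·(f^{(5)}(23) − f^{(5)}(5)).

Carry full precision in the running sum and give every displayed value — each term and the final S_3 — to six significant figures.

S_3 ≈ 48.4286

The integral term ∫_5^23 ln(x) dx = 46.0692.
Endpoint term: (f(5) + f(23))/2 = (1.60944 + 3.13549)/2 = 2.37247.
Integral + boundary = 48.4416.
k=1: B_{2}/(2)! × [f^{(1)}(23) − f^{(1)}(5)] = 1/12 × (0.0434783 − 0.200000) = -0.0130435.
After k=1: 48.4286.
k=2: B_{4}/(4)! × [f^{(3)}(23) − f^{(3)}(5)] = −1/720 × (0.000164379 − 0.0160000) = 2.19939e-05.
After k=2: 48.4286.
k=3: B_{6}/(6)! × [f^{(5)}(23) − f^{(5)}(5)] = 1/30240 × (3.72883e-06 − 0.00768000) = -2.53845e-07.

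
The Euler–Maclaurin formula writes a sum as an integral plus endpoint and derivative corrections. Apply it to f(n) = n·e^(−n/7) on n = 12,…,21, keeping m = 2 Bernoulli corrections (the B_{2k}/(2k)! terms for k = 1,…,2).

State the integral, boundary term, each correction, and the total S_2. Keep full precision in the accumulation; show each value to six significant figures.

S_2 ≈ 15.7998

∫_12^21 x·e^(−x/7) dx evaluates to 14.1940.
Boundary: ½(f(12) + f(21)) = ½(2.16111 + 1.04553) = 1.60332.
So far: 15.7973.
Order-1 term: 1/12 · (-0.0995741 − (-0.128637)) = 0.00242194.
Partial sum through k=1: 15.7998.
Order-2 term: −1/720 · (0.00000 − 0.00472545) = 6.56313e-06.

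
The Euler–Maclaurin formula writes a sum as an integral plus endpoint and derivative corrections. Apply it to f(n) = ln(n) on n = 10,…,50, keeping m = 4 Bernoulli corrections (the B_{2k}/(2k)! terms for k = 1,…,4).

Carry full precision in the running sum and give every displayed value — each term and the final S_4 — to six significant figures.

S_4 ≈ 135.676

The integral term ∫_10^50 ln(x) dx = 132.575.
½[f(10) + f(50)] = ½[2.30259 + 3.91202] = 3.10730.
Integral + boundary = 135.683.
Order-1 term: 1/12 · (0.0200000 − 0.100000) = -0.00666667.
Running total after k=1: 135.676.
Order-2 term: −1/720 · (1.60000e-05 − 0.00200000) = 2.75556e-06.
Running total after k=2: 135.676.
Order-3 term: 1/30240 · (7.68000e-08 − 0.000240000) = -7.93397e-09.
Running total after k=3: 135.676.
Order-4 term: −1/1209600 · (9.21600e-10 − 7.20000e-05) = 5.95230e-11.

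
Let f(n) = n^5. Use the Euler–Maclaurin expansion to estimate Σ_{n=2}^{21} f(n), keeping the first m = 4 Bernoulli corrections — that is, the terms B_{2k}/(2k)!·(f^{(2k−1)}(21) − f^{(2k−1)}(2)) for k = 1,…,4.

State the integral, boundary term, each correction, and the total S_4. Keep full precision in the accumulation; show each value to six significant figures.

S_4 ≈ 1.64174e+07

Integral: ∫_2^21 x^5 dx = 1.42943e+07.
Boundary: ½(f(2) + f(21)) = ½(32.0000 + 4.08410e+06) = 2.04207e+06.
So far: 1.63364e+07.
Correction k=1: B_{2}/2! · (f^{(1)}(21) − f^{(1)}(2)) = 1/12 · (972405 − 80.0000) = 81027.1.
After k=1: 1.64174e+07.
Correction k=2: B_{4}/4! · (f^{(3)}(21) − f^{(3)}(2)) = −1/720 · (26460.0 − 240.000) = -36.4167.
After k=2: 1.64174e+07.
Correction k=3: B_{6}/6! · (f^{(5)}(21) − f^{(5)}(2)) = 1/30240 · (120.000 − 120.000) = 0.00000.
After k=3: 1.64174e+07.
Correction k=4: B_{8}/8! · (f^{(7)}(21) − f^{(7)}(2)) = −1/1209600 · (0.00000 − 0.00000) = 0.00000.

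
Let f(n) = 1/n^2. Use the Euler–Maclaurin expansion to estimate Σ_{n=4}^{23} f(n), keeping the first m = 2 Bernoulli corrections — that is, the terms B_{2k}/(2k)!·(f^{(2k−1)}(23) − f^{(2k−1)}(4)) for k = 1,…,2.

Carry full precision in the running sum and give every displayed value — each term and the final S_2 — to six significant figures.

S_2 ≈ 0.241275

The integral term ∫_4^23 1/x^2 dx = 0.206522.
Boundary: ½(f(4) + f(23)) = ½(0.0625000 + 0.00189036) = 0.0321952.
Integral + boundary = 0.238717.
Order-1 term: 1/12 · (-0.000164379 − (-0.0312500)) = 0.00259047.
Running total after k=1: 0.241307.
Order-2 term: −1/720 · (-3.72883e-06 − (-0.0234375)) = -3.25469e-05.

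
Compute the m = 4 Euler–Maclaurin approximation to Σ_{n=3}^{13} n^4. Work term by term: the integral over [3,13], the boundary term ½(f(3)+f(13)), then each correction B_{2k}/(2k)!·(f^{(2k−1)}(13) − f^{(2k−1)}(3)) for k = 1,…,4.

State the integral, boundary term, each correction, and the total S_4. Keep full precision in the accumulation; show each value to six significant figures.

S_4 ≈ 89254.0

The integral term ∫_3^13 x^4 dx = 74210.0.
½[f(3) + f(13)] = ½[81.0000 + 28561.0] = 14321.0.
So far: 88531.0.
Order-1 term: 1/12 · (8788.00 − 108.000) = 723.333.
Running total after k=1: 89254.3.
Order-2 term: −1/720 · (312.000 − 72.0000) = -0.333333.
Running total after k=2: 89254.0.
Order-3 term: 1/30240 · (0.00000 − 0.00000) = 0.00000.
Running total after k=3: 89254.0.
Order-4 term: −1/1209600 · (0.00000 − 0.00000) = 0.00000.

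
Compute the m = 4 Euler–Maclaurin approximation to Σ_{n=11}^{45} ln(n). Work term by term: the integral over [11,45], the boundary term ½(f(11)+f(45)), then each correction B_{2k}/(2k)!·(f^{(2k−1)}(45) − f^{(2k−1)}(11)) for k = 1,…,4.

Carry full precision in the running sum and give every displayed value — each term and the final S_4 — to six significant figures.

S_4 ≈ 114.020

The integral term ∫_11^45 ln(x) dx = 110.923.
½[f(11) + f(45)] = ½[2.39790 + 3.80666] = 3.10228.
Integral + boundary = 114.025.
Correction k=1: B_{2}/2! · (f^{(1)}(45) − f^{(1)}(11)) = 1/12 · (0.0222222 − 0.0909091) = -0.00572391.
Running total after k=1: 114.020.
Correction k=2: B_{4}/4! · (f^{(3)}(45) − f^{(3)}(11)) = −1/720 · (2.19479e-05 − 0.00150263) = 2.05650e-06.
Running total after k=2: 114.020.
Correction k=3: B_{6}/6! · (f^{(5)}(45) − f^{(5)}(11)) = 1/30240 · (1.30061e-07 − 0.000149021) = -4.92365e-09.
Running total after k=3: 114.020.
Correction k=4: B_{8}/8! · (f^{(7)}(45) − f^{(7)}(11)) = −1/1209600 · (1.92684e-09 − 3.69474e-05) = 3.05435e-11.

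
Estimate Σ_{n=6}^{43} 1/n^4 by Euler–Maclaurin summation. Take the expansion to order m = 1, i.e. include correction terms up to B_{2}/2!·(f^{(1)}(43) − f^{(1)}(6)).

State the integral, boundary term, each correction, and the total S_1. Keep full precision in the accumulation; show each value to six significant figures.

The integral term ∫_6^43 1/x^4 dx = 0.00153902.
Boundary: ½(f(6) + f(43)) = ½(0.000771605 + 2.92500e-07) = 0.000385949.
Running total after boundary: 0.00192497.
Correction k=1: B_{2}/2! · (f^{(1)}(43) − f^{(1)}(6)) = 1/12 · (-2.72093e-08 − (-0.000514403)) = 4.28647e-05.

S_1 ≈ 0.00196783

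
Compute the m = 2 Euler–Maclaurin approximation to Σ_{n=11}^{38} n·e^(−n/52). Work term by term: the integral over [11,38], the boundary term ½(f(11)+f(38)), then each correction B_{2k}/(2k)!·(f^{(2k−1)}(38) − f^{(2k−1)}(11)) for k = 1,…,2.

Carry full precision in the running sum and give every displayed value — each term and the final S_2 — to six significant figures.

Integral: ∫_11^38 x·e^(−x/52) dx = 397.792.
Endpoint term: (f(11) + f(38))/2 = (8.90272 + 18.2985)/2 = 13.6006.
So far: 411.393.
Order-1 term: 1/12 · (0.129645 − 0.638132) = -0.0423739.
Partial sum through k=1: 411.350.
Order-2 term: −1/720 · (0.000404113 − 0.000834618) = 5.97924e-07.

S_2 ≈ 411.350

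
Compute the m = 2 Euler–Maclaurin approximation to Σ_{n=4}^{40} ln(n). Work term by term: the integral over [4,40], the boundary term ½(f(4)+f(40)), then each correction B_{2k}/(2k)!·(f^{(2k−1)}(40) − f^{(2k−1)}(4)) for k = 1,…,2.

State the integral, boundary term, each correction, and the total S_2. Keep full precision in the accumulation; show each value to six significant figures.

S_2 ≈ 108.529

Integral: ∫_4^40 ln(x) dx = 106.010.
Endpoint term: (f(4) + f(40))/2 = (1.38629 + 3.68888)/2 = 2.53759.
So far: 108.548.
Correction k=1: B_{2}/2! · (f^{(1)}(40) − f^{(1)}(4)) = 1/12 · (0.0250000 − 0.250000) = -0.0187500.
Running total after k=1: 108.529.
Correction k=2: B_{4}/4! · (f^{(3)}(40) − f^{(3)}(4)) = −1/720 · (3.12500e-05 − 0.0312500) = 4.33594e-05.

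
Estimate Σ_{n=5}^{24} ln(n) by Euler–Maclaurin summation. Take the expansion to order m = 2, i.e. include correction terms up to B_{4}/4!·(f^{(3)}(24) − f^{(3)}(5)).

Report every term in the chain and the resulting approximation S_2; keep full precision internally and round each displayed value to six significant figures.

∫_5^24 ln(x) dx evaluates to 49.2261.
Boundary: ½(f(5) + f(24)) = ½(1.60944 + 3.17805) = 2.39375.
So far: 51.6198.
k=1: B_{2}/(2)! × [f^{(1)}(24) − f^{(1)}(5)] = 1/12 × (0.0416667 − 0.200000) = -0.0131944.
After k=1: 51.6067.
k=2: B_{4}/(4)! × [f^{(3)}(24) − f^{(3)}(5)] = −1/720 × (0.000144676 − 0.0160000) = 2.20213e-05.

S_2 ≈ 51.6067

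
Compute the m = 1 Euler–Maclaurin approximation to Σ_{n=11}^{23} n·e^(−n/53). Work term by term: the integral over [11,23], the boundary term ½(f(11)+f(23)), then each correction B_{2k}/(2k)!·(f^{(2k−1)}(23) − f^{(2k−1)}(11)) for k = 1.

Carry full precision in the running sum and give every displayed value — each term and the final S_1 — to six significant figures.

S_1 ≈ 158.262

∫_11^23 x·e^(−x/53) dx evaluates to 146.365.
Endpoint term: (f(11) + f(23))/2 = (8.93832 + 14.9025)/2 = 11.9204.
So far: 158.285.
Correction k=1: B_{2}/2! · (f^{(1)}(23) − f^{(1)}(11)) = 1/12 · (0.366757 − 0.643927) = -0.0230976.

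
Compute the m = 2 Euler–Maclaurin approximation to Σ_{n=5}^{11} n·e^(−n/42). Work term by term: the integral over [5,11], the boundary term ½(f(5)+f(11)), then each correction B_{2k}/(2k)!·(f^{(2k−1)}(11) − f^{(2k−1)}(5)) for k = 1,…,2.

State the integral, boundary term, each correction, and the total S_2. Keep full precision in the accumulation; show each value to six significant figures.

S_2 ≈ 45.7888

Integral: ∫_5^11 x·e^(−x/42) dx = 39.3545.
Boundary: ½(f(5) + f(11)) = ½(4.43883 + 8.46543) = 6.45213.
So far: 45.8066.
k=1: B_{2}/(2)! × [f^{(1)}(11) − f^{(1)}(5)] = 1/12 × (0.568027 − 0.782079) = -0.0178377.
After k=1: 45.7888.
k=2: B_{4}/(4)! × [f^{(3)}(11) − f^{(3)}(5)] = −1/720 × (0.00119456 − 0.00144989) = 3.54635e-07.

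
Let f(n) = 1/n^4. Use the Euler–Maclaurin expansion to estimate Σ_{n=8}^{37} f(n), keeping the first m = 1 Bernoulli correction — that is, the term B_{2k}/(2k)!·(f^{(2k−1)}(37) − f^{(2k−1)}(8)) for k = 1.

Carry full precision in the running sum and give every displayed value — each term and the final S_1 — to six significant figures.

S_1 ≈ 0.000776966

The integral term ∫_8^37 1/x^4 dx = 0.000644461.
Boundary: ½(f(8) + f(37)) = ½(0.000244141 + 5.33572e-07) = 0.000122337.
Running total after boundary: 0.000766798.
Correction k=1: B_{2}/2! · (f^{(1)}(37) − f^{(1)}(8)) = 1/12 · (-5.76835e-08 − (-0.000122070)) = 1.01677e-05.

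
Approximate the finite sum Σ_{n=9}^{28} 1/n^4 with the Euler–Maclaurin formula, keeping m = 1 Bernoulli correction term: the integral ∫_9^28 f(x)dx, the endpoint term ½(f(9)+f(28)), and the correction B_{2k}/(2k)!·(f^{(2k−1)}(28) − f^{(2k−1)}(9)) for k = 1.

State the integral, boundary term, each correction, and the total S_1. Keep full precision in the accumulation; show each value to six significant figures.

∫_9^28 1/x^4 dx evaluates to 0.000442063.
½[f(9) + f(28)] = ½[0.000152416 + 1.62693e-06] = 7.70214e-05.
So far: 0.000519084.
Order-1 term: 1/12 · (-2.32418e-07 − (-6.77404e-05)) = 5.62566e-06.

S_1 ≈ 0.000524710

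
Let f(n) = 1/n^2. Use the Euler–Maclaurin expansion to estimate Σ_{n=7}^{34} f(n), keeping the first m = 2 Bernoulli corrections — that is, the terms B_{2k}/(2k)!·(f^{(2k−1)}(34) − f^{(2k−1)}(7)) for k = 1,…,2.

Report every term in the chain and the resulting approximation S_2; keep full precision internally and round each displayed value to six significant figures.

S_2 ≈ 0.124562

Integral: ∫_7^34 1/x^2 dx = 0.113445.
Boundary: ½(f(7) + f(34)) = ½(0.0204082 + 0.000865052) = 0.0106366.
So far: 0.124082.
Order-1 term: 1/12 · (-5.08854e-05 − (-0.00583090)) = 0.000481668.
Partial sum through k=1: 0.124564.
Order-2 term: −1/720 · (-5.28222e-07 − (-0.00142798)) = -1.98257e-06.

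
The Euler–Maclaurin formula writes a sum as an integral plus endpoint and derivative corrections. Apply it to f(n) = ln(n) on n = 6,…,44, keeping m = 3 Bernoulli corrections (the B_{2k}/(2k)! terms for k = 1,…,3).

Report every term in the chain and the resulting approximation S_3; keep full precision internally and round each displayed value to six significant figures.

The integral term ∫_6^44 ln(x) dx = 117.754.
Endpoint term: (f(6) + f(44))/2 = (1.79176 + 3.78419)/2 = 2.78797.
So far: 120.542.
Correction k=1: B_{2}/2! · (f^{(1)}(44) − f^{(1)}(6)) = 1/12 · (0.0227273 − 0.166667) = -0.0119949.
After k=1: 120.530.
Correction k=2: B_{4}/4! · (f^{(3)}(44) − f^{(3)}(6)) = −1/720 · (2.34786e-05 − 0.00925926) = 1.28275e-05.
After k=2: 120.530.
Correction k=3: B_{6}/6! · (f^{(5)}(44) − f^{(5)}(6)) = 1/30240 · (1.45528e-07 − 0.00308642) = -1.02059e-07.

S_3 ≈ 120.530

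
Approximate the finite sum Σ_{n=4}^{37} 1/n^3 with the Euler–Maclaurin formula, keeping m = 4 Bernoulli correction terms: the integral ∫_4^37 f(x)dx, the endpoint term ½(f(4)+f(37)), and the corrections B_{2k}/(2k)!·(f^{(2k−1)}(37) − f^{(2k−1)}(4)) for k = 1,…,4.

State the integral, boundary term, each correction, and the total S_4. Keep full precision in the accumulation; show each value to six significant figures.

∫_4^37 1/x^3 dx evaluates to 0.0308848.
Boundary: ½(f(4) + f(37)) = ½(0.0156250 + 1.97422e-05) = 0.00782237.
So far: 0.0387071.
k=1: B_{2}/(2)! × [f^{(1)}(37) − f^{(1)}(4)] = 1/12 × (-1.60072e-06 − (-0.0117188)) = 0.000976429.
After k=1: 0.0396836.
k=2: B_{4}/(4)! × [f^{(3)}(37) − f^{(3)}(4)] = −1/720 × (-2.33852e-08 − (-0.0146484)) = -2.03450e-05.
After k=2: 0.0396632.
k=3: B_{6}/(6)! × [f^{(5)}(37) − f^{(5)}(4)] = 1/30240 × (-7.17442e-10 − (-0.0384521)) = 1.27157e-06.
After k=3: 0.0396645.
k=4: B_{8}/(8)! × [f^{(7)}(37) − f^{(7)}(4)] = −1/1209600 × (-3.77325e-11 − (-0.173035)) = -1.43051e-07.

S_4 ≈ 0.0396644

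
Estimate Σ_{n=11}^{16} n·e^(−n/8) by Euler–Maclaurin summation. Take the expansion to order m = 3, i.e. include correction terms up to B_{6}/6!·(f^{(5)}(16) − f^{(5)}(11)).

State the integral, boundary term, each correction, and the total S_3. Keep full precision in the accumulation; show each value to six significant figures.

S_3 ≈ 14.9172

The integral term ∫_11^16 x·e^(−x/8) dx = 12.4472.
Boundary: ½(f(11) + f(16)) = ½(2.78124 + 2.16536) = 2.47330.
Running total after boundary: 14.9205.
k=1: B_{2}/(2)! × [f^{(1)}(16) − f^{(1)}(11)] = 1/12 × (-0.135335 − (-0.0948148)) = -0.00337670.
Partial sum through k=1: 14.9172.
k=2: B_{4}/(4)! × [f^{(3)}(16) − f^{(3)}(11)] = −1/720 × (0.00211461 − 0.00641976) = 5.97936e-06.
Partial sum through k=2: 14.9172.
k=3: B_{6}/(6)! × [f^{(5)}(16) − f^{(5)}(11)] = 1/30240 × (9.91225e-05 − 0.000223766) = -4.12179e-09.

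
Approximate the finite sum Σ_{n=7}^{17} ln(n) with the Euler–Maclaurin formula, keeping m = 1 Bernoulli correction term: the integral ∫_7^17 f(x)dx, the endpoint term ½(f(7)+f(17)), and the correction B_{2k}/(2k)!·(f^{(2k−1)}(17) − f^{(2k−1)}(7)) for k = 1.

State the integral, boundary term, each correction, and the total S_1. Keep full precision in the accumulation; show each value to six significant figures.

S_1 ≈ 26.9258

∫_7^17 ln(x) dx evaluates to 24.5433.
Endpoint term: (f(7) + f(17))/2 = (1.94591 + 2.83321)/2 = 2.38956.
Running total after boundary: 26.9328.
Order-1 term: 1/12 · (0.0588235 − 0.142857) = -0.00700280.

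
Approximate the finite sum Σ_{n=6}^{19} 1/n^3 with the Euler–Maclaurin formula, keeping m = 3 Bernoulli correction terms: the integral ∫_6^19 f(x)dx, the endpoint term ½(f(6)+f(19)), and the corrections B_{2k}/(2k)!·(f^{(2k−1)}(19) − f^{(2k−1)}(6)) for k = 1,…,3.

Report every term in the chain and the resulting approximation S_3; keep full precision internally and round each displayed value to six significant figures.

S_3 ≈ 0.0150808

The integral term ∫_6^19 1/x^3 dx = 0.0125038.
Boundary: ½(f(6) + f(19)) = ½(0.00462963 + 0.000145794) = 0.00238771.
Integral + boundary = 0.0148916.
Correction k=1: B_{2}/2! · (f^{(1)}(19) − f^{(1)}(6)) = 1/12 · (-2.30201e-05 − (-0.00231481)) = 0.000190983.
After k=1: 0.0150825.
Correction k=2: B_{4}/4! · (f^{(3)}(19) − f^{(3)}(6)) = −1/720 · (-1.27535e-06 − (-0.00128601)) = -1.78435e-06.
After k=2: 0.0150808.
Correction k=3: B_{6}/6! · (f^{(5)}(19) − f^{(5)}(6)) = 1/30240 · (-1.48379e-07 − (-0.00150034)) = 4.96096e-08.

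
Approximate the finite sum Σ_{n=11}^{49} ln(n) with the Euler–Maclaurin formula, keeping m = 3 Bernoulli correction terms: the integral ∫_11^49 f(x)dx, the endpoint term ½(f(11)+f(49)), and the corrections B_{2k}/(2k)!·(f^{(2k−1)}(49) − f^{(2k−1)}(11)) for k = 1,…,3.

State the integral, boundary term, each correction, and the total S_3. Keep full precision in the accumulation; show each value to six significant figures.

S_3 ≈ 129.461

Integral: ∫_11^49 ln(x) dx = 126.322.
½[f(11) + f(49)] = ½[2.39790 + 3.89182] = 3.14486.
So far: 129.467.
k=1: B_{2}/(2)! × [f^{(1)}(49) − f^{(1)}(11)] = 1/12 × (0.0204082 − 0.0909091) = -0.00587508.
After k=1: 129.461.
k=2: B_{4}/(4)! × [f^{(3)}(49) − f^{(3)}(11)] = −1/720 × (1.69997e-05 − 0.00150263) = 2.06337e-06.
After k=2: 129.461.
k=3: B_{6}/(6)! × [f^{(5)}(49) − f^{(5)}(11)] = 1/30240 × (8.49632e-08 − 0.000149021) = -4.92514e-09.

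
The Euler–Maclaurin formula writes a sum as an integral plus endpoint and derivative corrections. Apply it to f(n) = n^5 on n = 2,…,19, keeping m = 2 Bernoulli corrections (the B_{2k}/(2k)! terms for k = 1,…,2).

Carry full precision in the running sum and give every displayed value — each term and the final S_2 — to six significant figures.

S_2 ≈ 9.13330e+06

Integral: ∫_2^19 x^5 dx = 7.84097e+06.
½[f(2) + f(19)] = ½[32.0000 + 2.47610e+06] = 1.23807e+06.
Running total after boundary: 9.07904e+06.
k=1: B_{2}/(2)! × [f^{(1)}(19) − f^{(1)}(2)] = 1/12 × (651605 − 80.0000) = 54293.8.
After k=1: 9.13333e+06.
k=2: B_{4}/(4)! × [f^{(3)}(19) − f^{(3)}(2)] = −1/720 × (21660.0 − 240.000) = -29.7500.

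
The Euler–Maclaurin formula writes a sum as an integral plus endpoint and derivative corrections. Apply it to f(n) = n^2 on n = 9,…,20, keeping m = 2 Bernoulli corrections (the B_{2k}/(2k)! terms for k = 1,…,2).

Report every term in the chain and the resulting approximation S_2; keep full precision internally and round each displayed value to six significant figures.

The integral term ∫_9^20 x^2 dx = 2423.67.
Endpoint term: (f(9) + f(20))/2 = (81.0000 + 400.000)/2 = 240.500.
So far: 2664.17.
Order-1 term: 1/12 · (40.0000 − 18.0000) = 1.83333.
Running total after k=1: 2666.00.
Order-2 term: −1/720 · (0.00000 − 0.00000) = 0.00000.

S_2 ≈ 2666.00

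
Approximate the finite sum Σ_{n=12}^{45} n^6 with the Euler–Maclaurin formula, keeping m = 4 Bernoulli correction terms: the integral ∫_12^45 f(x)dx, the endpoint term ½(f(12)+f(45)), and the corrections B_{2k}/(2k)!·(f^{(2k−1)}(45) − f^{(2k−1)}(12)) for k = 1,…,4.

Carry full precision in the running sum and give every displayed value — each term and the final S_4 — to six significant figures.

Integral: ∫_12^45 x^6 dx = 5.33762e+10.
Endpoint term: (f(12) + f(45))/2 = (2.98598e+06 + 8.30377e+09)/2 = 4.15338e+09.
Integral + boundary = 5.75296e+10.
k=1: B_{2}/(2)! × [f^{(1)}(45) − f^{(1)}(12)] = 1/12 × (1.10717e+09 − 1.49299e+06) = 9.21396e+07.
Running total after k=1: 5.76217e+10.
k=2: B_{4}/(4)! × [f^{(3)}(45) − f^{(3)}(12)] = −1/720 × (1.09350e+07 − 207360) = -14899.5.
Running total after k=2: 5.76217e+10.
k=3: B_{6}/(6)! × [f^{(5)}(45) − f^{(5)}(12)] = 1/30240 × (32400.0 − 8640.00) = 0.785714.
Running total after k=3: 5.76217e+10.
k=4: B_{8}/(8)! × [f^{(7)}(45) − f^{(7)}(12)] = −1/1209600 × (0.00000 − 0.00000) = 0.00000.

S_4 ≈ 5.76217e+10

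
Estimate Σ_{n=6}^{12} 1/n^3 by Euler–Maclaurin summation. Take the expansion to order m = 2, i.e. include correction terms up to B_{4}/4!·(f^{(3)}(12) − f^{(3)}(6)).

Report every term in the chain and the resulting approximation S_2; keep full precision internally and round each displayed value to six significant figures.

∫_6^12 1/x^3 dx evaluates to 0.0104167.
Endpoint term: (f(6) + f(12))/2 = (0.00462963 + 0.000578704)/2 = 0.00260417.
Integral + boundary = 0.0130208.
Correction k=1: B_{2}/2! · (f^{(1)}(12) − f^{(1)}(6)) = 1/12 · (-0.000144676 − (-0.00231481)) = 0.000180845.
After k=1: 0.0132017.
Correction k=2: B_{4}/4! · (f^{(3)}(12) − f^{(3)}(6)) = −1/720 · (-2.00939e-05 − (-0.00128601)) = -1.75821e-06.

S_2 ≈ 0.0131999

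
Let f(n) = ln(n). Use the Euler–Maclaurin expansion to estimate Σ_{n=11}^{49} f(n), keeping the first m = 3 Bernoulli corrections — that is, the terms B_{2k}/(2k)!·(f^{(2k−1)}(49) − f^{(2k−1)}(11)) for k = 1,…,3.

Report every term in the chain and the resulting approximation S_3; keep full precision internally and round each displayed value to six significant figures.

Integral: ∫_11^49 ln(x) dx = 126.322.
½[f(11) + f(49)] = ½[2.39790 + 3.89182] = 3.14486.
So far: 129.467.
Order-1 term: 1/12 · (0.0204082 − 0.0909091) = -0.00587508.
Partial sum through k=1: 129.461.
Order-2 term: −1/720 · (1.69997e-05 − 0.00150263) = 2.06337e-06.
Partial sum through k=2: 129.461.
Order-3 term: 1/30240 · (8.49632e-08 − 0.000149021) = -4.92514e-09.

S_3 ≈ 129.461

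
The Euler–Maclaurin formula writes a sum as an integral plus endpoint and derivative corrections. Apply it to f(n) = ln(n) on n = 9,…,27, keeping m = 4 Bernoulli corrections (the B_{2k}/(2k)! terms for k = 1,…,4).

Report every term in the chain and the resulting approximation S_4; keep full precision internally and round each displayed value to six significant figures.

∫_9^27 ln(x) dx evaluates to 51.2126.
Endpoint term: (f(9) + f(27))/2 = (2.19722 + 3.29584)/2 = 2.74653.
Integral + boundary = 53.9591.
Order-1 term: 1/12 · (0.0370370 − 0.111111) = -0.00617284.
Partial sum through k=1: 53.9529.
Order-2 term: −1/720 · (0.000101611 − 0.00274348) = 3.66927e-06.
Partial sum through k=2: 53.9529.
Order-3 term: 1/30240 · (1.67260e-06 − 0.000406442) = -1.33852e-08.
Partial sum through k=3: 53.9529.
Order-4 term: −1/1209600 · (6.88313e-08 − 0.000150534) = 1.24393e-10.

S_4 ≈ 53.9529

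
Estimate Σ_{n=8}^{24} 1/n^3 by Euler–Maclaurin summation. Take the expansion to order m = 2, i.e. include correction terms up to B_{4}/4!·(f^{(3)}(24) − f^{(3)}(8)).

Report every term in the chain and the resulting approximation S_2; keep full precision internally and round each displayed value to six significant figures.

The integral term ∫_8^24 1/x^3 dx = 0.00694444.
Boundary: ½(f(8) + f(24)) = ½(0.00195312 + 7.23380e-05) = 0.00101273.
Running total after boundary: 0.00795718.
Order-1 term: 1/12 · (-9.04225e-06 − (-0.000732422)) = 6.02816e-05.
After k=1: 0.00801746.
Order-2 term: −1/720 · (-3.13967e-07 − (-0.000228882)) = -3.17455e-07.

S_2 ≈ 0.00801714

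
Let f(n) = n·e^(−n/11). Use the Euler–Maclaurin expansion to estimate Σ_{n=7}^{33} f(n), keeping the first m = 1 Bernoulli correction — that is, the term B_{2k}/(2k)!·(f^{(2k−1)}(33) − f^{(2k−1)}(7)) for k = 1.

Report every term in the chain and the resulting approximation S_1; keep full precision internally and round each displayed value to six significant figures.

The integral term ∫_7^33 x·e^(−x/11) dx = 80.6873.
Boundary: ½(f(7) + f(33)) = ½(3.70449 + 1.64297) = 2.67373.
Running total after boundary: 83.3610.
Correction k=1: B_{2}/2! · (f^{(1)}(33) − f^{(1)}(7)) = 1/12 · (-0.0995741 − 0.192441) = -0.0243346.

S_1 ≈ 83.3367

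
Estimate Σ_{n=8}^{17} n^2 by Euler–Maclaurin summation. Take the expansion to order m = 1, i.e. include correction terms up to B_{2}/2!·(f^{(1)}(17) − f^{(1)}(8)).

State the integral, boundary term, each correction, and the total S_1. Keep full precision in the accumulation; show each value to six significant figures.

∫_8^17 x^2 dx evaluates to 1467.00.
Endpoint term: (f(8) + f(17))/2 = (64.0000 + 289.000)/2 = 176.500.
Running total after boundary: 1643.50.
k=1: B_{2}/(2)! × [f^{(1)}(17) − f^{(1)}(8)] = 1/12 × (34.0000 − 16.0000) = 1.50000.

S_1 ≈ 1645.00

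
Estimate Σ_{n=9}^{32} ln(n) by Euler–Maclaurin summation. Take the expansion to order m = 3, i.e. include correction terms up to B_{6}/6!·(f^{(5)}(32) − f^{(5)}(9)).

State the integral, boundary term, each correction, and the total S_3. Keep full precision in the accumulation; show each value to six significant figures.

S_3 ≈ 70.9534

The integral term ∫_9^32 ln(x) dx = 68.1285.
½[f(9) + f(32)] = ½[2.19722 + 3.46574] = 2.83148.
Integral + boundary = 70.9600.
k=1: B_{2}/(2)! × [f^{(1)}(32) − f^{(1)}(9)] = 1/12 × (0.0312500 − 0.111111) = -0.00665509.
After k=1: 70.9534.
k=2: B_{4}/(4)! × [f^{(3)}(32) − f^{(3)}(9)] = −1/720 × (6.10352e-05 − 0.00274348) = 3.72562e-06.
After k=2: 70.9534.
k=3: B_{6}/(6)! × [f^{(5)}(32) − f^{(5)}(9)] = 1/30240 × (7.15256e-07 − 0.000406442) = -1.34169e-08.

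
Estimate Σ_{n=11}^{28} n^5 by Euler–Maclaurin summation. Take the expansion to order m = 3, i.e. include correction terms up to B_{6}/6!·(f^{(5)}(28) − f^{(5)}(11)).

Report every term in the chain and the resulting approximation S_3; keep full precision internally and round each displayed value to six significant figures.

S_3 ≈ 8.89555e+07

The integral term ∫_11^28 x^5 dx = 8.00198e+07.
Endpoint term: (f(11) + f(28))/2 = (161051 + 1.72104e+07)/2 = 8.68571e+06.
Integral + boundary = 8.87055e+07.
Correction k=1: B_{2}/2! · (f^{(1)}(28) − f^{(1)}(11)) = 1/12 · (3.07328e+06 − 73205.0) = 250006.
Partial sum through k=1: 8.89555e+07.
Correction k=2: B_{4}/4! · (f^{(3)}(28) − f^{(3)}(11)) = −1/720 · (47040.0 − 7260.00) = -55.2500.
Partial sum through k=2: 8.89555e+07.
Correction k=3: B_{6}/6! · (f^{(5)}(28) − f^{(5)}(11)) = 1/30240 · (120.000 − 120.000) = 0.00000.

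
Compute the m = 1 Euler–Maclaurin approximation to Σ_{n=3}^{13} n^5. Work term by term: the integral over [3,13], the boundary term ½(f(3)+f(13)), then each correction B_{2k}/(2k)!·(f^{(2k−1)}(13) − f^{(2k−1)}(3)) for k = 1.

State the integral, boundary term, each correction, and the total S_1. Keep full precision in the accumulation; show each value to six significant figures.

S_1 ≈ 1.00198e+06

The integral term ∫_3^13 x^5 dx = 804347.
½[f(3) + f(13)] = ½[243.000 + 371293] = 185768.
Running total after boundary: 990115.
k=1: B_{2}/(2)! × [f^{(1)}(13) − f^{(1)}(3)] = 1/12 × (142805 − 405.000) = 11866.7.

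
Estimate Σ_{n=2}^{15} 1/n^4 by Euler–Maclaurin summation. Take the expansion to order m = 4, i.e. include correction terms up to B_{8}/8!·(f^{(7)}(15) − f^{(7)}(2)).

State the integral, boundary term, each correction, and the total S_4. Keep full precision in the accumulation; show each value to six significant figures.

The integral term ∫_2^15 1/x^4 dx = 0.0415679.
Endpoint term: (f(2) + f(15))/2 = (0.0625000 + 1.97531e-05)/2 = 0.0312599.
So far: 0.0728278.
Order-1 term: 1/12 · (-5.26749e-06 − (-0.125000)) = 0.0104162.
Running total after k=1: 0.0832440.
Order-2 term: −1/720 · (-7.02332e-07 − (-0.937500)) = -0.00130208.
Running total after k=2: 0.0819419.
Order-3 term: 1/30240 · (-1.74803e-07 − (-13.1250)) = 0.000434028.
Running total after k=3: 0.0823760.
Order-4 term: −1/1209600 · (-6.99210e-08 − (-295.312)) = -0.000244141.

S_4 ≈ 0.0821318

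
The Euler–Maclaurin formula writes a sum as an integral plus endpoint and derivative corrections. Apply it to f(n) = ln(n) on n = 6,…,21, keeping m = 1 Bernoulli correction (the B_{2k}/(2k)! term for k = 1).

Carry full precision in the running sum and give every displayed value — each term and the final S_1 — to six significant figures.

∫_6^21 ln(x) dx evaluates to 38.1844.
½[f(6) + f(21)] = ½[1.79176 + 3.04452] = 2.41814.
Running total after boundary: 40.6026.
k=1: B_{2}/(2)! × [f^{(1)}(21) − f^{(1)}(6)] = 1/12 × (0.0476190 − 0.166667) = -0.00992063.

S_1 ≈ 40.5926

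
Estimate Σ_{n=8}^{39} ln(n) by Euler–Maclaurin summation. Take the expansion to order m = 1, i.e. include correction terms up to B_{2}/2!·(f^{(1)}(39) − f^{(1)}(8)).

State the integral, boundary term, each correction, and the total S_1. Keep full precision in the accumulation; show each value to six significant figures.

S_1 ≈ 98.1066

The integral term ∫_8^39 ln(x) dx = 95.2434.
½[f(8) + f(39)] = ½[2.07944 + 3.66356] = 2.87150.
Integral + boundary = 98.1149.
Order-1 term: 1/12 · (0.0256410 − 0.125000) = -0.00827991.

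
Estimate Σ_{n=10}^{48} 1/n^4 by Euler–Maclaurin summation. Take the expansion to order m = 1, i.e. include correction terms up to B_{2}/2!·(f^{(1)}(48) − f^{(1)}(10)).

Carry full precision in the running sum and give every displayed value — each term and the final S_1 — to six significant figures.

The integral term ∫_10^48 1/x^4 dx = 0.000330319.
Boundary: ½(f(10) + f(48)) = ½(0.000100000 + 1.88380e-07) = 5.00942e-05.
Running total after boundary: 0.000380413.
Order-1 term: 1/12 · (-1.56983e-08 − (-4.00000e-05)) = 3.33203e-06.

S_1 ≈ 0.000383745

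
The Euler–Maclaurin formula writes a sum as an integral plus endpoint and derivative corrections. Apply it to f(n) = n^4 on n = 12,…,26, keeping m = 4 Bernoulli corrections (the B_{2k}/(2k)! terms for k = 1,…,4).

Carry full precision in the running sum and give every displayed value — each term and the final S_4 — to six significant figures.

S_4 ≈ 2.57065e+06

∫_12^26 x^4 dx evaluates to 2.32651e+06.
Boundary: ½(f(12) + f(26)) = ½(20736.0 + 456976) = 238856.
Running total after boundary: 2.56536e+06.
Order-1 term: 1/12 · (70304.0 − 6912.00) = 5282.67.
Partial sum through k=1: 2.57065e+06.
Order-2 term: −1/720 · (624.000 − 288.000) = -0.466667.
Partial sum through k=2: 2.57065e+06.
Order-3 term: 1/30240 · (0.00000 − 0.00000) = 0.00000.
Partial sum through k=3: 2.57065e+06.
Order-4 term: −1/1209600 · (0.00000 − 0.00000) = 0.00000.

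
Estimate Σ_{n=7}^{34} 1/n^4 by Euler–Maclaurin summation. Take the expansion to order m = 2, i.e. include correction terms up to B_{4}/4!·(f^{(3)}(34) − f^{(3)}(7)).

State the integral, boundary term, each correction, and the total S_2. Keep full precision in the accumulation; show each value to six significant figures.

Integral: ∫_7^34 1/x^4 dx = 0.000963336.
½[f(7) + f(34)] = ½[0.000416493 + 7.48315e-07] = 0.000208621.
So far: 0.00117196.
k=1: B_{2}/(2)! × [f^{(1)}(34) − f^{(1)}(7)] = 1/12 × (-8.80370e-08 − (-0.000237996)) = 1.98257e-05.
Running total after k=1: 0.00119178.
k=2: B_{4}/(4)! × [f^{(3)}(34) − f^{(3)}(7)] = −1/720 × (-2.28470e-09 − (-0.000145712)) = -2.02374e-07.

S_2 ≈ 0.00119158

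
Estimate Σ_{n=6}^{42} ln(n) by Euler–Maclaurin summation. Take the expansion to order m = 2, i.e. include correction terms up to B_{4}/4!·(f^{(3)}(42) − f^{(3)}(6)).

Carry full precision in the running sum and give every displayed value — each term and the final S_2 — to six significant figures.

∫_6^42 ln(x) dx evaluates to 110.232.
Endpoint term: (f(6) + f(42))/2 = (1.79176 + 3.73767)/2 = 2.76471.
Running total after boundary: 112.996.
Correction k=1: B_{2}/2! · (f^{(1)}(42) − f^{(1)}(6)) = 1/12 · (0.0238095 − 0.166667) = -0.0119048.
After k=1: 112.984.
Correction k=2: B_{4}/4! · (f^{(3)}(42) − f^{(3)}(6)) = −1/720 · (2.69949e-05 − 0.00925926) = 1.28226e-05.

S_2 ≈ 112.984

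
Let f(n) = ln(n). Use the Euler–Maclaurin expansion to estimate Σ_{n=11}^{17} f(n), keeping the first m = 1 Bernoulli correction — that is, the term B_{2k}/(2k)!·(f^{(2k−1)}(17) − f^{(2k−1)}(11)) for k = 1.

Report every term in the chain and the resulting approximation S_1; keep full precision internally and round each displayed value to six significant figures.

∫_11^17 ln(x) dx evaluates to 15.7878.
Endpoint term: (f(11) + f(17))/2 = (2.39790 + 2.83321)/2 = 2.61555.
Running total after boundary: 18.4033.
k=1: B_{2}/(2)! × [f^{(1)}(17) − f^{(1)}(11)] = 1/12 × (0.0588235 − 0.0909091) = -0.00267380.

S_1 ≈ 18.4007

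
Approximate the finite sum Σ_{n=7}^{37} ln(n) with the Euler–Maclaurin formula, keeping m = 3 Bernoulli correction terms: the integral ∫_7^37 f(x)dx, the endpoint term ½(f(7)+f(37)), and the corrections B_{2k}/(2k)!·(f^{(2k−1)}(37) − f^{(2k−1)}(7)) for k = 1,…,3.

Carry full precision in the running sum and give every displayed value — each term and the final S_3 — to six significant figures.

S_3 ≈ 92.7514

∫_7^37 ln(x) dx evaluates to 89.9826.
Boundary: ½(f(7) + f(37)) = ½(1.94591 + 3.61092) = 2.77841.
So far: 92.7610.
Correction k=1: B_{2}/2! · (f^{(1)}(37) − f^{(1)}(7)) = 1/12 · (0.0270270 − 0.142857) = -0.00965251.
Partial sum through k=1: 92.7514.
Correction k=2: B_{4}/4! · (f^{(3)}(37) − f^{(3)}(7)) = −1/720 · (3.94843e-05 − 0.00583090) = 8.04364e-06.
Partial sum through k=2: 92.7514.
Correction k=3: B_{6}/6! · (f^{(5)}(37) − f^{(5)}(7)) = 1/30240 · (3.46101e-07 − 0.00142798) = -4.72100e-08.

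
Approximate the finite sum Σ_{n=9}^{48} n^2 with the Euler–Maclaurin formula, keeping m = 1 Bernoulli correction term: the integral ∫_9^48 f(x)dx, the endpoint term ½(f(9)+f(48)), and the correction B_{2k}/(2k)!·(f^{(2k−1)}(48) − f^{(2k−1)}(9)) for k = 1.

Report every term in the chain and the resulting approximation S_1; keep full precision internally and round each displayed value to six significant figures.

S_1 ≈ 37820.0

∫_9^48 x^2 dx evaluates to 36621.0.
Endpoint term: (f(9) + f(48))/2 = (81.0000 + 2304.00)/2 = 1192.50.
Integral + boundary = 37813.5.
Correction k=1: B_{2}/2! · (f^{(1)}(48) − f^{(1)}(9)) = 1/12 · (96.0000 − 18.0000) = 6.50000.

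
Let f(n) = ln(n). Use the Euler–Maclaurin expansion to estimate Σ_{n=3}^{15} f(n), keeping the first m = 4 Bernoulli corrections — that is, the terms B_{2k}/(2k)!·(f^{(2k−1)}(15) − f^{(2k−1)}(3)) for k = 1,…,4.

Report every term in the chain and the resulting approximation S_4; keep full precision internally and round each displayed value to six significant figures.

Integral: ∫_3^15 ln(x) dx = 25.3249.
½[f(3) + f(15)] = ½[1.09861 + 2.70805] = 1.90333.
Integral + boundary = 27.2282.
Order-1 term: 1/12 · (0.0666667 − 0.333333) = -0.0222222.
After k=1: 27.2060.
Order-2 term: −1/720 · (0.000592593 − 0.0740741) = 0.000102058.
After k=2: 27.2061.
Order-3 term: 1/30240 · (3.16049e-05 − 0.0987654) = -3.26501e-06.
After k=3: 27.2061.
Order-4 term: −1/1209600 · (4.21399e-06 − 0.329218) = 2.72168e-07.

S_4 ≈ 27.2061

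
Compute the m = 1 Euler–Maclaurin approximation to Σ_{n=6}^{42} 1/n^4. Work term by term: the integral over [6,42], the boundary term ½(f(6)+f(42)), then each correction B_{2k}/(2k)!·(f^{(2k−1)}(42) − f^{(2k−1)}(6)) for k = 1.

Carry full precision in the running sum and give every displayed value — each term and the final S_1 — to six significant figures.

∫_6^42 1/x^4 dx evaluates to 0.00153871.
Endpoint term: (f(6) + f(42))/2 = (0.000771605 + 3.21368e-07)/2 = 0.000385963.
Running total after boundary: 0.00192467.
Order-1 term: 1/12 · (-3.06065e-08 − (-0.000514403)) = 4.28644e-05.

S_1 ≈ 0.00196754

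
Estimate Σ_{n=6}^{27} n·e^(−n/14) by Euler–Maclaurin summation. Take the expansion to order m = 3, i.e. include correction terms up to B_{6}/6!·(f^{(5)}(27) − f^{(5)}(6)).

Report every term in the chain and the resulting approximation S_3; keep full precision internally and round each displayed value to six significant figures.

S_3 ≈ 102.843

Integral: ∫_6^27 x·e^(−x/14) dx = 98.9688.
Endpoint term: (f(6) + f(27))/2 = (3.90863 + 3.92460)/2 = 3.91662.
Integral + boundary = 102.885.
k=1: B_{2}/(2)! × [f^{(1)}(27) − f^{(1)}(6)] = 1/12 × (-0.134973 − 0.372251) = -0.0422687.
Running total after k=1: 102.843.
k=2: B_{4}/(4)! × [f^{(3)}(27) − f^{(3)}(6)] = −1/720 × (0.000794583 − 0.00854658) = 1.07667e-05.
Running total after k=2: 102.843.
k=3: B_{6}/(6)! × [f^{(5)}(27) − f^{(5)}(6)] = 1/30240 × (1.16215e-05 − 7.75200e-05) = -2.17918e-09.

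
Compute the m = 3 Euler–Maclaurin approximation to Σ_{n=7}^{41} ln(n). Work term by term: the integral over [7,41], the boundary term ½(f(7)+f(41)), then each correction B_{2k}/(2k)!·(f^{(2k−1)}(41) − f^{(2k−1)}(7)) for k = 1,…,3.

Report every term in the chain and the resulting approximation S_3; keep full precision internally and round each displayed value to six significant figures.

S_3 ≈ 107.455

∫_7^41 ln(x) dx evaluates to 104.635.
Endpoint term: (f(7) + f(41))/2 = (1.94591 + 3.71357)/2 = 2.82974.
Integral + boundary = 107.465.
Correction k=1: B_{2}/2! · (f^{(1)}(41) − f^{(1)}(7)) = 1/12 · (0.0243902 − 0.142857) = -0.00987224.
Partial sum through k=1: 107.455.
Correction k=2: B_{4}/4! · (f^{(3)}(41) − f^{(3)}(7)) = −1/720 · (2.90187e-05 − 0.00583090) = 8.05817e-06.
Partial sum through k=2: 107.455.
Correction k=3: B_{6}/6! · (f^{(5)}(41) − f^{(5)}(7)) = 1/30240 · (2.07153e-07 − 0.00142798) = -4.72146e-08.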